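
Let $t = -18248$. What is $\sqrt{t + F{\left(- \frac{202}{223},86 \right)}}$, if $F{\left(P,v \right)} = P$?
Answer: $\frac{i \sqrt{907499838}}{223} \approx 135.09 i$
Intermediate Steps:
$\sqrt{t + F{\left(- \frac{202}{223},86 \right)}} = \sqrt{-18248 - \frac{202}{223}} = \sqrt{- \frac{4069506}{223}} = \frac{i \sqrt{907499838}}{223}$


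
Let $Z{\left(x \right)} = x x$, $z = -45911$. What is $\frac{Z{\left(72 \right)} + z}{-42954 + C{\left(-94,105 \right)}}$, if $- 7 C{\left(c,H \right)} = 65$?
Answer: $\frac{285089}{300743} \approx 0.94795$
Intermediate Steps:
$Z{\left(x \right)} = x^{2}$
$C{\left(c,H \right)} = - \frac{65}{7}$ ($C{\left(c,H \right)} = \left(- \frac{1}{7}\right) 65 = - \frac{65}{7}$)
$\frac{Z{\left(72 \right)} + z}{-42954 + C{\left(-94,105 \right)}} = \frac{72^{2} - 45911}{-42954 - \frac{65}{7}} = \frac{5184 - 45911}{- \frac{300743}{7}} = \left(-40727\right) \left(- \frac{7}{300743}\right) = \frac{285089}{300743}$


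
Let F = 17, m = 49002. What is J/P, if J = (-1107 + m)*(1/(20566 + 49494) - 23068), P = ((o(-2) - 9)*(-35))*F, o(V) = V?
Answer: -45398956401/268940 ≈ -1.6881e+5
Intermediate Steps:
P = 6545 (P = ((-2 - 9)*(-35))*17 = -11*(-35)*17 = 385*17 = 6545)
J = -499388520411/452 (J = (-1107 + 49002)*(1/(20566 + 49494) - 23068) = 47895*(1/70060 - 23068) = 47895*(-1616144079/70060) = -499388520411/452 ≈ -1.1048e+9)
J/P = -499388520411/452/6545 = -499388520411/452*1/6545 = -45398956401/268940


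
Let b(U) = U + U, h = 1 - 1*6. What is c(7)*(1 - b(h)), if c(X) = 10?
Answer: 110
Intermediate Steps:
h = -5 (h = 1 - 6 = -5)
b(U) = 2*U
c(7)*(1 - b(h)) = 10*(1 - 2*(-5)) = 10*(1 - 1*(-10)) = 10*(1 + 10) = 10*11 = 110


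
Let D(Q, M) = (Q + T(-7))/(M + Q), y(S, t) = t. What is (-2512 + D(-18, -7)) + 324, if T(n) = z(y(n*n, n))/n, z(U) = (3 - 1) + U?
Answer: -382779/175 ≈ -2187.3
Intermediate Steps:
z(U) = 2 + U
T(n) = (2 + n)/n
D(Q, M) = (5/7 + Q)/(M + Q) (D(Q, M) = (Q + (2 - 7)/(-7))/(M + Q) = (Q - ⅐*(-5))/(M + Q) = (Q + 5/7)/(M + Q) = (5/7 + Q)/(M + Q))
(-2512 + D(-18, -7)) + 324 = (-2512 + (5/7 - 18)/(-7 - 18)) + 324 = (-2512 - 121/7/(-25)) + 324 = (-2512 - 1/25*(-121/7)) + 324 = (-2512 + 121/175) + 324 = -439479/175 + 324 = -382779/175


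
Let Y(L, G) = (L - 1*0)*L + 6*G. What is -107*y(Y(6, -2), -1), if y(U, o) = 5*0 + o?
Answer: 107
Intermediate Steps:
Y(L, G) = L² + 6*G (Y(L, G) = (L + 0)*L + 6*G = L*L + 6*G = L² + 6*G)
y(U, o) = o (y(U, o) = 0 + o = o)
-107*y(Y(6, -2), -1) = -107*(-1) = 107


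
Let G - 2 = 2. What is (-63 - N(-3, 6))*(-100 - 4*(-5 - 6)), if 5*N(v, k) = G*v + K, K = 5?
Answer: 17248/5 ≈ 3449.6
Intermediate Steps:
G = 4 (G = 2 + 2 = 4)
N(v, k) = 1 + 4*v/5 (N(v, k) = (4*v + 5)/5 = (5 + 4*v)/5 = 1 + 4*v/5)
(-63 - N(-3, 6))*(-100 - 4*(-5 - 6)) = (-63 - (1 + (⅘)*(-3)))*(-100 - 4*(-5 - 6)) = (-63 - (1 - 12/5))*(-100 - 4*(-11)) = (-63 - 1*(-7/5))*(-100 + 44) = (-63 + 7/5)*(-56) = -308/5*(-56) = 17248/5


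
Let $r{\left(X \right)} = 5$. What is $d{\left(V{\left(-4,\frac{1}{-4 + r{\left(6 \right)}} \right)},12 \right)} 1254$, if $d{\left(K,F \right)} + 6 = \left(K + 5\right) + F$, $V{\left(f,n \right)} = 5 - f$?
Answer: $25080$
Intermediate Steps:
$d{\left(K,F \right)} = -1 + F + K$ ($d{\left(K,F \right)} = -6 + \left(\left(K + 5\right) + F\right) = -6 + \left(\left(5 + K\right) + F\right) = -6 + \left(5 + F + K\right) = -1 + F + K$)
$d{\left(V{\left(-4,\frac{1}{-4 + r{\left(6 \right)}} \right)},12 \right)} 1254 = \left(-1 + 12 + \left(5 - -4\right)\right) 1254 = \left(-1 + 12 + \left(5 + 4\right)\right) 1254 = \left(-1 + 12 + 9\right) 1254 = 20 \cdot 1254 = 25080$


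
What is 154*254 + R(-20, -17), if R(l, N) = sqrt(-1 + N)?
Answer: 39116 + 3*I*sqrt(2) ≈ 39116.0 + 4.2426*I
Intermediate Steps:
154*254 + R(-20, -17) = 154*254 + sqrt(-1 - 17) = 39116 + sqrt(-18) = 39116 + 3*I*sqrt(2)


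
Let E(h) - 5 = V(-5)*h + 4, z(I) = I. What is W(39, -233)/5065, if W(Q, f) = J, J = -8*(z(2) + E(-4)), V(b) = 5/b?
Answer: -24/1013 ≈ -0.023692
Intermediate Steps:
E(h) = 9 - h (E(h) = 5 + ((5/(-5))*h + 4) = 5 + ((5*(-⅕))*h + 4) = 5 + (-h + 4) = 5 + (4 - h) = 9 - h)
J = -120 (J = -8*(2 + (9 - 1*(-4))) = -8*(2 + (9 + 4)) = -8*(2 + 13) = -8*15 = -120)
W(Q, f) = -120
W(39, -233)/5065 = -120/5065 = -120*1/5065 = -24/1013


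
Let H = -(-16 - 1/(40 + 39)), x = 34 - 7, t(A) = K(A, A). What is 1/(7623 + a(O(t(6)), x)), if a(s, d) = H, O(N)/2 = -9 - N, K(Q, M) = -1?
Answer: 79/603482 ≈ 0.00013091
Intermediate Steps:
t(A) = -1
O(N) = -18 - 2*N (O(N) = 2*(-9 - N) = -18 - 2*N)
x = 27
H = 1265/79 (H = -(-16 - 1/79) = -1*(-1265/79) = 1265/79 ≈ 16.013)
a(s, d) = 1265/79
1/(7623 + a(O(t(6)), x)) = 1/(7623 + 1265/79) = 1/(603482/79) = 79/603482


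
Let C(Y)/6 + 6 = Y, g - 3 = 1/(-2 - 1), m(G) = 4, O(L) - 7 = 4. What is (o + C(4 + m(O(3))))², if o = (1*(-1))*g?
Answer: 784/9 ≈ 87.111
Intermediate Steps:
O(L) = 11 (O(L) = 7 + 4 = 11)
g = 8/3 (g = 3 + 1/(-2 - 1) = 3 + 1/(-3) = 3 - ⅓ = 8/3 ≈ 2.6667)
C(Y) = -36 + 6*Y
o = -8/3 (o = (1*(-1))*(8/3) = -1*8/3 = -8/3 ≈ -2.6667)
(o + C(4 + m(O(3))))² = (-8/3 + (-36 + 6*(4 + 4)))² = (-8/3 + (-36 + 6*8))² = (-8/3 + (-36 + 48))² = (-8/3 + 12)² = (28/3)² = 784/9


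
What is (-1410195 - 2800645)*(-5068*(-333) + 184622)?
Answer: -7883812563440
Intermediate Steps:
(-1410195 - 2800645)*(-5068*(-333) + 184622) = -4210840*(1687644 + 184622) = -4210840*1872266 = -7883812563440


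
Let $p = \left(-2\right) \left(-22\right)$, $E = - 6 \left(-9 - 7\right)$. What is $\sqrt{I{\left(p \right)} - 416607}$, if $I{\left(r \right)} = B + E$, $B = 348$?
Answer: $i \sqrt{416163} \approx 645.11 i$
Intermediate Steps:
$E = 96$ ($E = \left(-6\right) \left(-16\right) = 96$)
$p = 44$
$I{\left(r \right)} = 444$ ($I{\left(r \right)} = 348 + 96 = 444$)
$\sqrt{I{\left(p \right)} - 416607} = \sqrt{444 - 416607} = \sqrt{-416163} = i \sqrt{416163}$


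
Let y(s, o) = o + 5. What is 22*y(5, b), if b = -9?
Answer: -88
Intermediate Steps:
y(s, o) = 5 + o
22*y(5, b) = 22*(5 - 9) = 22*(-4) = -88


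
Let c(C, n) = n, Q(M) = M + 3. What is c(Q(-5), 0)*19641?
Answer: 0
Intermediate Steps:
Q(M) = 3 + M
c(Q(-5), 0)*19641 = 0*19641 = 0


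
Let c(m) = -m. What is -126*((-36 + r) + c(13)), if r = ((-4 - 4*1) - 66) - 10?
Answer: 16758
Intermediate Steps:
r = -84 (r = ((-4 - 4) - 66) - 10 = (-8 - 66) - 10 = -74 - 10 = -84)
-126*((-36 + r) + c(13)) = -126*((-36 - 84) - 1*13) = -126*(-120 - 13) = -126*(-133) = 16758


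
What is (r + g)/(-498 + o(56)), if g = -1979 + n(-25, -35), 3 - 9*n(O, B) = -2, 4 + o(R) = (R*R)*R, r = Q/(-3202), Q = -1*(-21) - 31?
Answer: -28507361/2523217626 ≈ -0.011298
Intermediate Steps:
Q = -10 (Q = 21 - 31 = -10)
r = 5/1601 (r = -10/(-3202) = -10*(-1/3202) = 5/1601 ≈ 0.0031230)
o(R) = -4 + R³ (o(R) = -4 + (R*R)*R = -4 + R²*R = -4 + R³)
n(O, B) = 5/9 (n(O, B) = ⅓ - ⅑*(-2) = ⅓ + 2/9 = 5/9)
g = -17806/9 (g = -1979 + 5/9 = -17806/9 ≈ -1978.4)
(r + g)/(-498 + o(56)) = (5/1601 - 17806/9)/(-498 + (-4 + 56³)) = -28507361/(14409*(-498 + (-4 + 175616))) = -28507361/(14409*(-498 + 175612)) = -28507361/14409/175114 = -28507361/14409*1/175114 = -28507361/2523217626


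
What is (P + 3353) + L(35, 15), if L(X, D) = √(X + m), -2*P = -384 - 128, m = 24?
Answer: 3609 + √59 ≈ 3616.7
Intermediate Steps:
P = 256 (P = -(-384 - 128)/2 = -½*(-512) = 256)
L(X, D) = √(24 + X) (L(X, D) = √(X + 24) = √(24 + X))
(P + 3353) + L(35, 15) = (256 + 3353) + √(24 + 35) = 3609 + √59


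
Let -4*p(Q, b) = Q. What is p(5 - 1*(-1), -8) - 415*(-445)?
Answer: 369347/2 ≈ 1.8467e+5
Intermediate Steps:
p(Q, b) = -Q/4
p(5 - 1*(-1), -8) - 415*(-445) = -(5 - 1*(-1))/4 - 415*(-445) = -(5 + 1)/4 + 184675 = -¼*6 + 184675 = -3/2 + 184675 = 369347/2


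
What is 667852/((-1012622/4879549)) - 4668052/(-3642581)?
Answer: -5935249276204348122/1844278828691 ≈ -3.2182e+6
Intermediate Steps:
667852/((-1012622/4879549)) - 4668052/(-3642581) = 667852/((-1012622*1/4879549)) - 4668052*(-1/3642581) = 667852/(-1012622/4879549) + 4668052/3642581 = 667852*(-4879549/1012622) + 4668052/3642581 = -1629408279374/506311 + 4668052/3642581 = -5935249276204348122/1844278828691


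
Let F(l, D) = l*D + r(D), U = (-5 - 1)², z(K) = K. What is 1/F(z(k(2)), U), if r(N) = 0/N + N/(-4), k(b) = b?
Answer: 1/63 ≈ 0.015873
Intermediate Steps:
r(N) = -N/4 (r(N) = 0 + N*(-¼) = 0 - N/4 = -N/4)
U = 36 (U = (-6)² = 36)
F(l, D) = -D/4 + D*l (F(l, D) = l*D - D/4 = D*l - D/4 = -D/4 + D*l)
1/F(z(k(2)), U) = 1/(36*(-¼ + 2)) = 1/(36*(7/4)) = 1/63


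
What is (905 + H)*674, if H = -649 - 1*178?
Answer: 52572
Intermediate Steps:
H = -827 (H = -649 - 178 = -827)
(905 + H)*674 = (905 - 827)*674 = 78*674 = 52572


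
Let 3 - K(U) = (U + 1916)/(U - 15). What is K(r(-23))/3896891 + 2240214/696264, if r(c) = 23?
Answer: 2909901035493/904421638408 ≈ 3.2174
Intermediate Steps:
K(U) = 3 - (1916 + U)/(-15 + U) (K(U) = 3 - (U + 1916)/(U - 15) = 3 - (1916 + U)/(-15 + U))
K(r(-23))/3896891 + 2240214/696264 = ((-1961 + 2*23)/(-15 + 23))/3896891 + 2240214/696264 = ((-1961 + 46)/8)*(1/3896891) + 2240214*(1/696264) = ((1/8)*(-1915))*(1/3896891) + 373369/116044 = -1915/8*1/3896891 + 373369/116044 = -1915/31175128 + 373369/116044 = 2909901035493/904421638408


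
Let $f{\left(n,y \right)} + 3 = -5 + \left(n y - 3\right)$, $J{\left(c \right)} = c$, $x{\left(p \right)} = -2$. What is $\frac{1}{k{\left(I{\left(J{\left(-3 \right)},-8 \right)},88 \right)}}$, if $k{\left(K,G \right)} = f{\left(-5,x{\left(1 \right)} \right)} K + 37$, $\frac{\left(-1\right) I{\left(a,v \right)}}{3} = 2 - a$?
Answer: $\frac{1}{52} \approx 0.019231$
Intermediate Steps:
$f{\left(n,y \right)} = -11 + n y$ ($f{\left(n,y \right)} = -3 + \left(-5 + \left(n y - 3\right)\right) = -3 + \left(-5 + \left(-3 + n y\right)\right) = -3 + \left(-8 + n y\right) = -11 + n y$)
$I{\left(a,v \right)} = -6 + 3 a$ ($I{\left(a,v \right)} = - 3 \left(2 - a\right) = -6 + 3 a$)
$k{\left(K,G \right)} = 37 - K$ ($k{\left(K,G \right)} = \left(-11 - -10\right) K + 37 = \left(-11 + 10\right) K + 37 = - K + 37 = 37 - K$)
$\frac{1}{k{\left(I{\left(J{\left(-3 \right)},-8 \right)},88 \right)}} = \frac{1}{37 - \left(-6 + 3 \left(-3\right)\right)} = \frac{1}{37 - \left(-6 - 9\right)} = \frac{1}{37 - -15} = \frac{1}{37 + 15} = \frac{1}{52}$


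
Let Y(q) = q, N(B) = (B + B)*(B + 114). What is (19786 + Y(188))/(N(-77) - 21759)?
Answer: -19974/27457 ≈ -0.72746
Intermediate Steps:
N(B) = 2*B*(114 + B) (N(B) = (2*B)*(114 + B) = 2*B*(114 + B))
(19786 + Y(188))/(N(-77) - 21759) = (19786 + 188)/(2*(-77)*(114 - 77) - 21759) = 19974/(2*(-77)*37 - 21759) = 19974/(-5698 - 21759) = 19974/(-27457) = 19974*(-1/27457) = -19974/27457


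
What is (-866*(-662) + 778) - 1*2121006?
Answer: -1546936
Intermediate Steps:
(-866*(-662) + 778) - 1*2121006 = (573292 + 778) - 2121006 = 574070 - 2121006 = -1546936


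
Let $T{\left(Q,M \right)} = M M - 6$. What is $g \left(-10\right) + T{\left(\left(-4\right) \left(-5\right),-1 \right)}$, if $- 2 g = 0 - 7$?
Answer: $-40$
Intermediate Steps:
$T{\left(Q,M \right)} = -6 + M^{2}$ ($T{\left(Q,M \right)} = M^{2} - 6 = -6 + M^{2}$)
$g = \frac{7}{2}$ ($g = - \frac{0 - 7}{2} = \left(- \frac{1}{2}\right) \left(-7\right) = \frac{7}{2} \approx 3.5$)
$g \left(-10\right) + T{\left(\left(-4\right) \left(-5\right),-1 \right)} = \frac{7}{2} \left(-10\right) - \left(6 - \left(-1\right)^{2}\right) = -35 + \left(-6 + 1\right) = -35 - 5 = -40$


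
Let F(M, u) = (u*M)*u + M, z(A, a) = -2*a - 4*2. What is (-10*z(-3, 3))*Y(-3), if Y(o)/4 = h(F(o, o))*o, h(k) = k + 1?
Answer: 48720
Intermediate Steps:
z(A, a) = -8 - 2*a (z(A, a) = -2*a - 8 = -8 - 2*a)
F(M, u) = M + M*u² (F(M, u) = (M*u)*u + M = M*u² + M = M + M*u²)
h(k) = 1 + k
Y(o) = 4*o*(1 + o*(1 + o²)) (Y(o) = 4*((1 + o*(1 + o²))*o) = 4*(o*(1 + o*(1 + o²))) = 4*o*(1 + o*(1 + o²)))
(-10*z(-3, 3))*Y(-3) = (-10*(-8 - 2*3))*(4*(-3)*(1 - 3 + (-3)³)) = (-10*(-8 - 6))*(4*(-3)*(1 - 3 - 27)) = (-10*(-14))*(4*(-3)*(-29)) = 140*348 = 48720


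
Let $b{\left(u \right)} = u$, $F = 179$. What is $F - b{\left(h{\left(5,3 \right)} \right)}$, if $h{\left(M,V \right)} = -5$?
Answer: $184$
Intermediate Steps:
$F - b{\left(h{\left(5,3 \right)} \right)} = 179 - -5 = 179 + 5 = 184$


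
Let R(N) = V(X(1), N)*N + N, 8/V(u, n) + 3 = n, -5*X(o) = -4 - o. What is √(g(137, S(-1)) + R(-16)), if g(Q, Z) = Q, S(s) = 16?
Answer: √46113/19 ≈ 11.302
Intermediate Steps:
X(o) = ⅘ + o/5 (X(o) = -(-4 - o)/5 = ⅘ + o/5)
V(u, n) = 8/(-3 + n)
R(N) = N + 8*N/(-3 + N) (R(N) = (8/(-3 + N))*N + N = 8*N/(-3 + N) + N = N + 8*N/(-3 + N))
√(g(137, S(-1)) + R(-16)) = √(137 - 16*(5 - 16)/(-3 - 16)) = √(137 - 16*(-11)/(-19)) = √(137 - 16*(-1/19)*(-11)) = √(137 - 176/19) = √(2427/19) = √46113/19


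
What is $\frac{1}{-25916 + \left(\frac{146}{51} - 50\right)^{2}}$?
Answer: $- \frac{2601}{61628300} \approx -4.2205 \cdot 10^{-5}$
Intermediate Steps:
$\frac{1}{-25916 + \left(\frac{146}{51} - 50\right)^{2}} = \frac{1}{-25916 + \left(- \frac{2404}{51}\right)^{2}} = \frac{1}{-25916 + \frac{5779216}{2601}} = \frac{1}{- \frac{61628300}{2601}} = - \frac{2601}{61628300}$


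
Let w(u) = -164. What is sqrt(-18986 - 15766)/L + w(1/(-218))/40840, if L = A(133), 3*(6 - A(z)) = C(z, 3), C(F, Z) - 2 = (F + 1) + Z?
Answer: -41/10210 - 24*I*sqrt(543)/121 ≈ -0.0040157 - 4.622*I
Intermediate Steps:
C(F, Z) = 3 + F + Z (C(F, Z) = 2 + ((F + 1) + Z) = 2 + ((1 + F) + Z) = 2 + (1 + F + Z) = 3 + F + Z)
A(z) = 4 - z/3 (A(z) = 6 - (3 + z + 3)/3 = 6 - (6 + z)/3 = 6 + (-2 - z/3) = 4 - z/3)
L = -121/3 (L = 4 - 1/3*133 = 4 - 133/3 = -121/3 ≈ -40.333)
sqrt(-18986 - 15766)/L + w(1/(-218))/40840 = sqrt(-18986 - 15766)/(-121/3) - 164/40840 = sqrt(-34752)*(-3/121) - 164*1/40840 = (8*I*sqrt(543))*(-3/121) - 41/10210 = -24*I*sqrt(543)/121 - 41/10210 = -41/10210 - 24*I*sqrt(543)/121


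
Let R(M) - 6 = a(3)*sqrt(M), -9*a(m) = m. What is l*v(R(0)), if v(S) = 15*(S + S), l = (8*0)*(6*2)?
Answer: 0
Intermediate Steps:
a(m) = -m/9
l = 0 (l = 0*12 = 0)
R(M) = 6 - sqrt(M)/3 (R(M) = 6 + (-1/9*3)*sqrt(M) = 6 - sqrt(M)/3)
v(S) = 30*S (v(S) = 15*(2*S) = 30*S)
l*v(R(0)) = 0*(30*(6 - sqrt(0)/3)) = 0*(30*(6 - 1/3*0)) = 0*(30*(6 + 0)) = 0*(30*6) = 0*180 = 0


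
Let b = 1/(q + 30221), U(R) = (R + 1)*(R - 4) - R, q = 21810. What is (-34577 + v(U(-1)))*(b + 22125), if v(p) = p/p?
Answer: -39803402848576/52031 ≈ -7.6499e+8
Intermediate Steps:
U(R) = -R + (1 + R)*(-4 + R) (U(R) = (1 + R)*(-4 + R) - R = -R + (1 + R)*(-4 + R))
v(p) = 1
b = 1/52031 (b = 1/(21810 + 30221) = 1/52031 ≈ 1.9219e-5)
(-34577 + v(U(-1)))*(b + 22125) = (-34577 + 1)*(1/52031 + 22125) = -34576*1151185876/52031 = -39803402848576/52031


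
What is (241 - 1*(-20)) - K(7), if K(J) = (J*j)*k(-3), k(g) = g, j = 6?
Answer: 387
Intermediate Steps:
K(J) = -18*J (K(J) = (J*6)*(-3) = (6*J)*(-3) = -18*J)
(241 - 1*(-20)) - K(7) = (241 - 1*(-20)) - (-18)*7 = (241 + 20) - 1*(-126) = 261 + 126 = 387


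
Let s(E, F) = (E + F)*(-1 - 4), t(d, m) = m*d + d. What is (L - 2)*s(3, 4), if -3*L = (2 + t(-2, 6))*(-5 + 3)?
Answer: 350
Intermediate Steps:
t(d, m) = d + d*m (t(d, m) = d*m + d = d + d*m)
s(E, F) = -5*E - 5*F (s(E, F) = (E + F)*(-5) = -5*E - 5*F)
L = -8 (L = -(2 - 2*(1 + 6))*(-5 + 3)/3 = -(2 - 2*7)*(-2)/3 = -(2 - 14)*(-2)/3 = -(-4)*(-2) = -⅓*24 = -8)
(L - 2)*s(3, 4) = (-8 - 2)*(-5*3 - 5*4) = -10*(-15 - 20) = -10*(-35) = 350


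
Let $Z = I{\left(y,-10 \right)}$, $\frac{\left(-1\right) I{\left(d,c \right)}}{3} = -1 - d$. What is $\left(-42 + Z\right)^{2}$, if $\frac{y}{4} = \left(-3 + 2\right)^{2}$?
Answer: $729$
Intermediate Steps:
$y = 4$ ($y = 4 \left(-3 + 2\right)^{2} = 4 \left(-1\right)^{2} = 4 \cdot 1 = 4$)
$I{\left(d,c \right)} = 3 + 3 d$ ($I{\left(d,c \right)} = - 3 \left(-1 - d\right) = 3 + 3 d$)
$Z = 15$ ($Z = 3 + 3 \cdot 4 = 3 + 12 = 15$)
$\left(-42 + Z\right)^{2} = \left(-42 + 15\right)^{2} = \left(-27\right)^{2} = 729$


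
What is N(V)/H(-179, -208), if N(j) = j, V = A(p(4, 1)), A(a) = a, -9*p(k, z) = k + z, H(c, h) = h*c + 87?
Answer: -5/335871 ≈ -1.4887e-5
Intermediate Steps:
H(c, h) = 87 + c*h (H(c, h) = c*h + 87 = 87 + c*h)
p(k, z) = -k/9 - z/9 (p(k, z) = -(k + z)/9 = -k/9 - z/9)
V = -5/9 (V = -1/9*4 - 1/9*1 = -4/9 - 1/9 = -5/9 ≈ -0.55556)
N(V)/H(-179, -208) = -5/(9*(87 - 179*(-208))) = -5/(9*(87 + 37232)) = -5/9/37319 = -5/9*1/37319 = -5/335871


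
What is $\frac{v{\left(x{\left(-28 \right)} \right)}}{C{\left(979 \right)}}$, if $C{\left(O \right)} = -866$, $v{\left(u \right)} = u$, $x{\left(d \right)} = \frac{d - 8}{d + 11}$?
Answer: $- \frac{18}{7361} \approx -0.0024453$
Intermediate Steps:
$x{\left(d \right)} = \frac{-8 + d}{11 + d}$
$\frac{v{\left(x{\left(-28 \right)} \right)}}{C{\left(979 \right)}} = \frac{\frac{1}{11 - 28} \left(-8 - 28\right)}{-866} = \frac{1}{-17} \left(-36\right) \left(- \frac{1}{866}\right) = \left(- \frac{1}{17}\right) \left(-36\right) \left(- \frac{1}{866}\right) = \frac{36}{17} \left(- \frac{1}{866}\right) = - \frac{18}{7361}$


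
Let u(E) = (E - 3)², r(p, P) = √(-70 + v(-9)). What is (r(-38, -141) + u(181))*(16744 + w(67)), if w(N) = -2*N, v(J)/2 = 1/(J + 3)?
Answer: 526271240 + 16610*I*√633/3 ≈ 5.2627e+8 + 1.393e+5*I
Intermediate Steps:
v(J) = 2/(3 + J) (v(J) = 2/(J + 3) = 2/(3 + J))
r(p, P) = I*√633/3 (r(p, P) = √(-70 + 2/(3 - 9)) = √(-70 + 2/(-6)) = √(-70 + 2*(-⅙)) = √(-70 - ⅓) = √(-211/3) = I*√633/3)
u(E) = (-3 + E)²
(r(-38, -141) + u(181))*(16744 + w(67)) = (I*√633/3 + (-3 + 181)²)*(16744 - 2*67) = (I*√633/3 + 178²)*(16744 - 134) = (I*√633/3 + 31684)*16610 = (31684 + I*√633/3)*16610 = 526271240 + 16610*I*√633/3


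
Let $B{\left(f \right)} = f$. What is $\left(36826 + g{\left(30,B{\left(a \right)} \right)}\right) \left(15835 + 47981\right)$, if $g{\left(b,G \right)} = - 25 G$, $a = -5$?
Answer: $2358065016$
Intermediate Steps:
$\left(36826 + g{\left(30,B{\left(a \right)} \right)}\right) \left(15835 + 47981\right) = \left(36826 - -125\right) \left(15835 + 47981\right) = \left(36826 + 125\right) 63816 = 36951 \cdot 63816 = 2358065016$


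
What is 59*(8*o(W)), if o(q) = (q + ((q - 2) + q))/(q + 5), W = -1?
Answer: -590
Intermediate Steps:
o(q) = (-2 + 3*q)/(5 + q) (o(q) = (q + ((-2 + q) + q))/(5 + q) = (q + (-2 + 2*q))/(5 + q) = (-2 + 3*q)/(5 + q))
59*(8*o(W)) = 59*(8*((-2 + 3*(-1))/(5 - 1))) = 59*(8*((-2 - 3)/4)) = 59*(8*((¼)*(-5))) = 59*(8*(-5/4)) = 59*(-10) = -590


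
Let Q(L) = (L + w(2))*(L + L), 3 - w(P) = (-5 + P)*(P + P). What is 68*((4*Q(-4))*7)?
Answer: -167552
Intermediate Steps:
w(P) = 3 - 2*P*(-5 + P) (w(P) = 3 - (-5 + P)*(P + P) = 3 - (-5 + P)*2*P = 3 - 2*P*(-5 + P))
Q(L) = 2*L*(15 + L) (Q(L) = (L + (3 - 2*2² + 10*2))*(L + L) = (L + (3 - 2*4 + 20))*(2*L) = (L + (3 - 8 + 20))*(2*L) = (L + 15)*(2*L) = (15 + L)*(2*L) = 2*L*(15 + L))
68*((4*Q(-4))*7) = 68*((4*(2*(-4)*(15 - 4)))*7) = 68*((4*(2*(-4)*11))*7) = 68*((4*(-88))*7) = 68*(-352*7) = 68*(-2464) = -167552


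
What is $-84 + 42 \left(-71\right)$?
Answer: $-3066$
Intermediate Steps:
$-84 + 42 \left(-71\right) = -84 - 2982 = -3066$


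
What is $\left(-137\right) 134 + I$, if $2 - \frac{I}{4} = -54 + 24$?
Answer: $-18230$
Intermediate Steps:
$I = 128$ ($I = 8 - 4 \left(-54 + 24\right) = 8 - -120 = 8 + 120 = 128$)
$\left(-137\right) 134 + I = \left(-137\right) 134 + 128 = -18358 + 128 = -18230$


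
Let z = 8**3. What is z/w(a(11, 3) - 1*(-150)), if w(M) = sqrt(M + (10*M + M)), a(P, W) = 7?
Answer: 256*sqrt(471)/471 ≈ 11.796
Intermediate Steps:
z = 512
w(M) = 2*sqrt(3)*sqrt(M) (w(M) = sqrt(M + 11*M) = sqrt(12*M) = 2*sqrt(3)*sqrt(M))
z/w(a(11, 3) - 1*(-150)) = 512/((2*sqrt(3)*sqrt(7 - 1*(-150)))) = 512/((2*sqrt(3)*sqrt(7 + 150))) = 512/((2*sqrt(3)*sqrt(157))) = 512/((2*sqrt(471))) = 512*(sqrt(471)/942) = 256*sqrt(471)/471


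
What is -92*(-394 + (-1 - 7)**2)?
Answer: 30360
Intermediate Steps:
-92*(-394 + (-1 - 7)**2) = -92*(-394 + (-8)**2) = -92*(-394 + 64) = -92*(-330) = 30360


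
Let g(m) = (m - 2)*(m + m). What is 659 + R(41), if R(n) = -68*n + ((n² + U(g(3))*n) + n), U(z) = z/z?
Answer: -366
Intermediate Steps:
g(m) = 2*m*(-2 + m) (g(m) = (-2 + m)*(2*m) = 2*m*(-2 + m))
U(z) = 1
R(n) = n² - 66*n (R(n) = -68*n + ((n² + 1*n) + n) = -68*n + ((n² + n) + n) = -68*n + ((n + n²) + n) = -68*n + (n² + 2*n) = n² - 66*n)
659 + R(41) = 659 + 41*(-66 + 41) = 659 + 41*(-25) = 659 - 1025 = -366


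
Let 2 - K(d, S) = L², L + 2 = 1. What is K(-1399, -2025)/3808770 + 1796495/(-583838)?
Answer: -1710608919328/555926164815 ≈ -3.0770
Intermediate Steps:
L = -1 (L = -2 + 1 = -1)
K(d, S) = 1 (K(d, S) = 2 - 1*(-1)² = 2 - 1*1 = 2 - 1 = 1)
K(-1399, -2025)/3808770 + 1796495/(-583838) = 1/3808770 + 1796495/(-583838) = 1*(1/3808770) + 1796495*(-1/583838) = 1/3808770 - 1796495/583838 = -1710608919328/555926164815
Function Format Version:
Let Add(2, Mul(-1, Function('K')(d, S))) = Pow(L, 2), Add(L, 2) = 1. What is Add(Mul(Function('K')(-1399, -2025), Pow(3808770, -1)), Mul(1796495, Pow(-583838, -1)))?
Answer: Rational(-1710608919328, 555926164815) ≈ -3.0770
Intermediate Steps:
L = -1 (L = Add(-2, 1) = -1)
Function('K')(d, S) = 1 (Function('K')(d, S) = Add(2, Mul(-1, Pow(-1, 2))) = Add(2, Mul(-1, 1)) = Add(2, -1) = 1)
Add(Mul(Function('K')(-1399, -2025), Pow(3808770, -1)), Mul(1796495, Pow(-583838, -1))) = Add(Mul(1, Pow(3808770, -1)), Mul(1796495, Pow(-583838, -1))) = Add(Mul(1, Rational(1, 3808770)), Mul(1796495, Rational(-1, 583838))) = Add(Rational(1, 3808770), Rational(-1796495, 583838)) = Rational(-1710608919328, 555926164815)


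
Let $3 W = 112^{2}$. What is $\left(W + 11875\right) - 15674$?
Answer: $\frac{1147}{3} \approx 382.33$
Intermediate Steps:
$W = \frac{12544}{3}$ ($W = \frac{112^{2}}{3} = \frac{1}{3} \cdot 12544 = \frac{12544}{3} \approx 4181.3$)
$\left(W + 11875\right) - 15674 = \left(\frac{12544}{3} + 11875\right) - 15674 = \frac{48169}{3} - 15674 = \frac{1147}{3}$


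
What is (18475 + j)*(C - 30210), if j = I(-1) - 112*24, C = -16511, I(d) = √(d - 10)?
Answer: -737584427 - 46721*I*√11 ≈ -7.3758e+8 - 1.5496e+5*I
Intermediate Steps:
I(d) = √(-10 + d)
j = -2688 + I*√11 (j = √(-10 - 1) - 112*24 = √(-11) - 2688 = I*√11 - 2688 = -2688 + I*√11 ≈ -2688.0 + 3.3166*I)
(18475 + j)*(C - 30210) = (18475 + (-2688 + I*√11))*(-16511 - 30210) = (15787 + I*√11)*(-46721) = -737584427 - 46721*I*√11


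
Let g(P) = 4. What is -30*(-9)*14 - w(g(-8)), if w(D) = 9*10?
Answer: 3690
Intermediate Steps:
w(D) = 90
-30*(-9)*14 - w(g(-8)) = -30*(-9)*14 - 1*90 = 270*14 - 90 = 3780 - 90 = 3690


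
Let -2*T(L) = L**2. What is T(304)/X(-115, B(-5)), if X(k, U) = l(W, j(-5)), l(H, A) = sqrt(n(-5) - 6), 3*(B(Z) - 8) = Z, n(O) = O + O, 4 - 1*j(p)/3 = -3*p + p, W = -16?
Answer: 11552*I ≈ 11552.0*I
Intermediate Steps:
j(p) = 12 + 6*p (j(p) = 12 - 3*(-3*p + p) = 12 - (-6)*p = 12 + 6*p)
n(O) = 2*O
B(Z) = 8 + Z/3
l(H, A) = 4*I (l(H, A) = sqrt(2*(-5) - 6) = sqrt(-10 - 6) = sqrt(-16) = 4*I)
X(k, U) = 4*I
T(L) = -L**2/2
T(304)/X(-115, B(-5)) = (-1/2*304**2)/((4*I)) = (-1/2*92416)*(-I/4) = -(-11552)*I = 11552*I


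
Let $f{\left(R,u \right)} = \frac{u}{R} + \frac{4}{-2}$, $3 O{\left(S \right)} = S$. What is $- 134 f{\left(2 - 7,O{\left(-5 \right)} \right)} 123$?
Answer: $27470$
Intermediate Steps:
$O{\left(S \right)} = \frac{S}{3}$
$f{\left(R,u \right)} = -2 + \frac{u}{R}$ ($f{\left(R,u \right)} = \frac{u}{R} + 4 \left(- \frac{1}{2}\right) = \frac{u}{R} - 2 = -2 + \frac{u}{R}$)
$- 134 f{\left(2 - 7,O{\left(-5 \right)} \right)} 123 = - 134 \left(-2 + \frac{\frac{1}{3} \left(-5\right)}{2 - 7}\right) 123 = - 134 \left(-2 - \frac{5}{3 \left(-5\right)}\right) 123 = - 134 \left(-2 - - \frac{1}{3}\right) 123 = - 134 \left(-2 + \frac{1}{3}\right) 123 = \left(-134\right) \left(- \frac{5}{3}\right) 123 = \frac{670}{3} \cdot 123 = 27470$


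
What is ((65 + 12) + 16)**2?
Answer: 8649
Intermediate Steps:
((65 + 12) + 16)**2 = (77 + 16)**2 = 93**2 = 8649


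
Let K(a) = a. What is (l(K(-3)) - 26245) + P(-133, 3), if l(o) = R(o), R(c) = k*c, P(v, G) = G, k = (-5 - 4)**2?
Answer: -26485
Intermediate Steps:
k = 81 (k = (-9)**2 = 81)
R(c) = 81*c
l(o) = 81*o
(l(K(-3)) - 26245) + P(-133, 3) = (81*(-3) - 26245) + 3 = (-243 - 26245) + 3 = -26488 + 3 = -26485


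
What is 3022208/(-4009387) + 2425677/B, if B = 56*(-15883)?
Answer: -12413574691183/3566141248376 ≈ -3.4810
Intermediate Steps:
B = -889448
3022208/(-4009387) + 2425677/B = 3022208/(-4009387) + 2425677/(-889448) = 3022208*(-1/4009387) + 2425677*(-1/889448) = -3022208/4009387 - 2425677/889448 = -12413574691183/3566141248376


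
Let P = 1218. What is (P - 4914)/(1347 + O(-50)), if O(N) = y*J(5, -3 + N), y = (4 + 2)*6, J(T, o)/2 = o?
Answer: 1232/823 ≈ 1.4970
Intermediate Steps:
J(T, o) = 2*o
y = 36 (y = 6*6 = 36)
O(N) = -216 + 72*N (O(N) = 36*(2*(-3 + N)) = 36*(-6 + 2*N) = -216 + 72*N)
(P - 4914)/(1347 + O(-50)) = (1218 - 4914)/(1347 + (-216 + 72*(-50))) = -3696/(1347 + (-216 - 3600)) = -3696/(1347 - 3816) = -3696/(-2469) = -3696*(-1/2469) = 1232/823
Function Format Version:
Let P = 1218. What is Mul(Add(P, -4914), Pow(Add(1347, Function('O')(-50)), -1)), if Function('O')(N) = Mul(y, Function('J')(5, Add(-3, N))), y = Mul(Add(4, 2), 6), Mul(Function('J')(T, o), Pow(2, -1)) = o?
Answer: Rational(1232, 823) ≈ 1.4970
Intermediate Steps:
Function('J')(T, o) = Mul(2, o)
y = 36 (y = Mul(6, 6) = 36)
Function('O')(N) = Add(-216, Mul(72, N)) (Function('O')(N) = Mul(36, Mul(2, Add(-3, N))) = Mul(36, Add(-6, Mul(2, N))) = Add(-216, Mul(72, N)))
Mul(Add(P, -4914), Pow(Add(1347, Function('O')(-50)), -1)) = Mul(Add(1218, -4914), Pow(Add(1347, Add(-216, Mul(72, -50))), -1)) = Mul(-3696, Pow(Add(1347, Add(-216, -3600)), -1)) = Mul(-3696, Pow(Add(1347, -3816), -1)) = Mul(-3696, Pow(-2469, -1)) = Mul(-3696, Rational(-1, 2469)) = Rational(1232, 823)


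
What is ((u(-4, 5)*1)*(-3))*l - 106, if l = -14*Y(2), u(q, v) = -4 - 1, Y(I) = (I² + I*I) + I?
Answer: -2206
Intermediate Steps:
Y(I) = I + 2*I² (Y(I) = (I² + I²) + I = 2*I² + I = I + 2*I²)
u(q, v) = -5
l = -140 (l = -28*(1 + 2*2) = -28*(1 + 4) = -28*5 = -14*10 = -140)
((u(-4, 5)*1)*(-3))*l - 106 = (-5*1*(-3))*(-140) - 106 = -5*(-3)*(-140) - 106 = 15*(-140) - 106 = -2100 - 106 = -2206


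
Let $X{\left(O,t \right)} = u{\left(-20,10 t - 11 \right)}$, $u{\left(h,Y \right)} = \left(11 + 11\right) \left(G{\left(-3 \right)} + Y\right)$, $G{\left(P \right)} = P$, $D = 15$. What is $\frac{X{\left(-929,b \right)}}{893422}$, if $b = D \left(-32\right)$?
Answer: $- \frac{52954}{446711} \approx -0.11854$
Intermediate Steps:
$b = -480$ ($b = 15 \left(-32\right) = -480$)
$u{\left(h,Y \right)} = -66 + 22 Y$ ($u{\left(h,Y \right)} = \left(11 + 11\right) \left(-3 + Y\right) = 22 \left(-3 + Y\right) = -66 + 22 Y$)
$X{\left(O,t \right)} = -308 + 220 t$ ($X{\left(O,t \right)} = -66 + 22 \left(10 t - 11\right) = -66 + 22 \left(-11 + 10 t\right) = -66 + \left(-242 + 220 t\right) = -308 + 220 t$)
$\frac{X{\left(-929,b \right)}}{893422} = \frac{-308 + 220 \left(-480\right)}{893422} = \left(-308 - 105600\right) \frac{1}{893422} = \left(-105908\right) \frac{1}{893422} = - \frac{52954}{446711}$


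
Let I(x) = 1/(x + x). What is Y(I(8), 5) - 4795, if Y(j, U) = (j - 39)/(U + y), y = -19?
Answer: -153351/32 ≈ -4792.2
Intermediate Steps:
I(x) = 1/(2*x)
Y(j, U) = (-39 + j)/(-19 + U) (Y(j, U) = (j - 39)/(U - 19) = (-39 + j)/(-19 + U))
Y(I(8), 5) - 4795 = (-39 + (½)/8)/(-19 + 5) - 4795 = (-39 + (½)*(⅛))/(-14) - 4795 = -(-39 + 1/16)/14 - 4795 = -1/14*(-623/16) - 4795 = 89/32 - 4795 = -153351/32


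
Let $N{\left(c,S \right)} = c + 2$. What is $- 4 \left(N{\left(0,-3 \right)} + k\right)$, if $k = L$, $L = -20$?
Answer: $72$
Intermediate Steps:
$k = -20$
$N{\left(c,S \right)} = 2 + c$
$- 4 \left(N{\left(0,-3 \right)} + k\right) = - 4 \left(\left(2 + 0\right) - 20\right) = - 4 \left(2 - 20\right) = \left(-4\right) \left(-18\right) = 72$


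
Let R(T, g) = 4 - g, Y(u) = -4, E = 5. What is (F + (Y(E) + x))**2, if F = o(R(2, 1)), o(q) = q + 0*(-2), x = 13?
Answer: 144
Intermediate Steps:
o(q) = q (o(q) = q + 0 = q)
F = 3 (F = 4 - 1*1 = 4 - 1 = 3)
(F + (Y(E) + x))**2 = (3 + (-4 + 13))**2 = (3 + 9)**2 = 12**2 = 144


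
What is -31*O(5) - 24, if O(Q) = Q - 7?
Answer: 38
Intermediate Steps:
O(Q) = -7 + Q
-31*O(5) - 24 = -31*(-7 + 5) - 24 = -31*(-2) - 24 = 62 - 24 = 38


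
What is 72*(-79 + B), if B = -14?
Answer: -6696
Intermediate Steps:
72*(-79 + B) = 72*(-79 - 14) = 72*(-93) = -6696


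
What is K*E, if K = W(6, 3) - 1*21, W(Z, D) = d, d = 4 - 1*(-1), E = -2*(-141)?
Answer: -4512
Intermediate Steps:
E = 282
d = 5 (d = 4 + 1 = 5)
W(Z, D) = 5
K = -16 (K = 5 - 1*21 = 5 - 21 = -16)
K*E = -16*282 = -4512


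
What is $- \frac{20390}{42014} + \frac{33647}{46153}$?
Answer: $\frac{236292694}{969536071} \approx 0.24372$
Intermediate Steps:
$- \frac{20390}{42014} + \frac{33647}{46153} = \left(-20390\right) \frac{1}{42014} + 33647 \cdot \frac{1}{46153} = - \frac{10195}{21007} + \frac{33647}{46153} = \frac{236292694}{969536071}$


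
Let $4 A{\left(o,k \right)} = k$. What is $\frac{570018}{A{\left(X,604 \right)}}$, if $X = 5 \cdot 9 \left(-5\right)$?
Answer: $\frac{570018}{151} \approx 3775.0$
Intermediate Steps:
$X = -225$ ($X = 45 \left(-5\right) = -225$)
$A{\left(o,k \right)} = \frac{k}{4}$
$\frac{570018}{A{\left(X,604 \right)}} = \frac{570018}{\frac{1}{4} \cdot 604} = \frac{570018}{151}$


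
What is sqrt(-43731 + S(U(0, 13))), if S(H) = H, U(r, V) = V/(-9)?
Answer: 2*I*sqrt(98398)/3 ≈ 209.12*I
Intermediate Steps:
U(r, V) = -V/9 (U(r, V) = V*(-1/9) = -V/9)
sqrt(-43731 + S(U(0, 13))) = sqrt(-43731 - 1/9*13) = sqrt(-43731 - 13/9) = sqrt(-393592/9) = 2*I*sqrt(98398)/3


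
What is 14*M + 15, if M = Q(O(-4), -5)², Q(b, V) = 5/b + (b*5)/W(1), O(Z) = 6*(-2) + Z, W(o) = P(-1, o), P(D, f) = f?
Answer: 11560495/128 ≈ 90316.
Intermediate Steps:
W(o) = o
O(Z) = -12 + Z
Q(b, V) = 5*b + 5/b (Q(b, V) = 5/b + (b*5)/1 = 5/b + (5*b)*1 = 5/b + 5*b = 5*b + 5/b)
M = 1651225/256 (M = (5*(-12 - 4) + 5/(-12 - 4))² = (5*(-16) + 5/(-16))² = (-80 + 5*(-1/16))² = (-80 - 5/16)² = (-1285/16)² = 1651225/256 ≈ 6450.1)
14*M + 15 = 14*(1651225/256) + 15 = 11558575/128 + 15 = 11560495/128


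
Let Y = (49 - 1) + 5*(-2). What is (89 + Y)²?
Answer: 16129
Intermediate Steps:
Y = 38 (Y = 48 - 10 = 38)
(89 + Y)² = (89 + 38)² = 127² = 16129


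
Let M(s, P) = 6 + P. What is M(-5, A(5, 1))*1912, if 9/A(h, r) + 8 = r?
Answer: 63096/7 ≈ 9013.7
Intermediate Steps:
A(h, r) = 9/(-8 + r)
M(-5, A(5, 1))*1912 = (6 + 9/(-8 + 1))*1912 = (6 + 9/(-7))*1912 = (6 + 9*(-1/7))*1912 = (6 - 9/7)*1912 = (33/7)*1912 = 63096/7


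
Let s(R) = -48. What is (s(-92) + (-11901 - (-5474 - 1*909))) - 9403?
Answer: -14969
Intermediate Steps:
(s(-92) + (-11901 - (-5474 - 1*909))) - 9403 = (-48 + (-11901 - (-5474 - 1*909))) - 9403 = (-48 + (-11901 - (-5474 - 909))) - 9403 = (-48 + (-11901 - 1*(-6383))) - 9403 = (-48 + (-11901 + 6383)) - 9403 = (-48 - 5518) - 9403 = -5566 - 9403 = -14969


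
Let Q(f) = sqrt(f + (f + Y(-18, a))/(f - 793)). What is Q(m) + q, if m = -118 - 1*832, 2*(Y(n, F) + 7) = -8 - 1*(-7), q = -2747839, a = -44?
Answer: -2747839 + I*sqrt(11537910510)/3486 ≈ -2.7478e+6 + 30.813*I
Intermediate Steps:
Y(n, F) = -15/2 (Y(n, F) = -7 + (-8 - 1*(-7))/2 = -7 + (-8 + 7)/2 = -7 + (1/2)*(-1) = -7 - 1/2 = -15/2)
m = -950 (m = -118 - 832 = -950)
Q(f) = sqrt(f + (-15/2 + f)/(-793 + f)) (Q(f) = sqrt(f + (f - 15/2)/(f - 793)) = sqrt(f + (-15/2 + f)/(-793 + f)))
Q(m) + q = sqrt(2)*sqrt((-15 - 1584*(-950) + 2*(-950)**2)/(-793 - 950))/2 - 2747839 = sqrt(2)*sqrt((-15 + 1504800 + 2*902500)/(-1743))/2 - 2747839 = sqrt(2)*sqrt(-(-15 + 1504800 + 1805000)/1743)/2 - 2747839 = sqrt(2)*sqrt(-1/1743*3309785)/2 - 2747839 = sqrt(2)*sqrt(-3309785/1743)/2 - 2747839 = sqrt(2)*(I*sqrt(5768955255)/1743)/2 - 2747839 = I*sqrt(11537910510)/3486 - 2747839 = -2747839 + I*sqrt(11537910510)/3486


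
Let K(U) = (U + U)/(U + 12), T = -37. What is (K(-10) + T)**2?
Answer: 2209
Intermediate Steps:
K(U) = 2*U/(12 + U) (K(U) = (2*U)/(12 + U) = 2*U/(12 + U))
(K(-10) + T)**2 = (2*(-10)/(12 - 10) - 37)**2 = (2*(-10)/2 - 37)**2 = (2*(-10)*(1/2) - 37)**2 = (-10 - 37)**2 = (-47)**2 = 2209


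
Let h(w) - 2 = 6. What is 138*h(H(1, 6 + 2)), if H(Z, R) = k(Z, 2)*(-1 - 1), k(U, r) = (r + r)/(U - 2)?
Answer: 1104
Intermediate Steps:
k(U, r) = 2*r/(-2 + U) (k(U, r) = (2*r)/(-2 + U) = 2*r/(-2 + U))
H(Z, R) = -8/(-2 + Z) (H(Z, R) = (2*2/(-2 + Z))*(-1 - 1) = (4/(-2 + Z))*(-2) = -8/(-2 + Z))
h(w) = 8 (h(w) = 2 + 6 = 8)
138*h(H(1, 6 + 2)) = 138*8 = 1104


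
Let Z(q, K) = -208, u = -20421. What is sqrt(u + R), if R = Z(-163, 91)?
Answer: 7*I*sqrt(421) ≈ 143.63*I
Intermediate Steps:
R = -208
sqrt(u + R) = sqrt(-20421 - 208) = sqrt(-20629) = 7*I*sqrt(421)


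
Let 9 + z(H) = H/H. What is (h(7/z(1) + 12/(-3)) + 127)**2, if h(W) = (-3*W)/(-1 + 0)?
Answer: 808201/64 ≈ 12628.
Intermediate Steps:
z(H) = -8 (z(H) = -9 + H/H = -9 + 1 = -8)
h(W) = 3*W (h(W) = -3*W/(-1) = -3*W*(-1) = 3*W)
(h(7/z(1) + 12/(-3)) + 127)**2 = (3*(7/(-8) + 12/(-3)) + 127)**2 = (3*(7*(-1/8) + 12*(-1/3)) + 127)**2 = (3*(-7/8 - 4) + 127)**2 = (3*(-39/8) + 127)**2 = (-117/8 + 127)**2 = (899/8)**2 = 808201/64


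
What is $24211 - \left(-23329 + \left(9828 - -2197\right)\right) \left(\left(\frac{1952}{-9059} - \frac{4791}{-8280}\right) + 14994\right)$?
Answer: $\frac{176603905770908}{1041785} \approx 1.6952 \cdot 10^{8}$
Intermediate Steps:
$24211 - \left(-23329 + \left(9828 - -2197\right)\right) \left(\left(\frac{1952}{-9059} - \frac{4791}{-8280}\right) + 14994\right) = 24211 - \left(-23329 + \left(9828 + 2197\right)\right) \left(\left(1952 \left(- \frac{1}{9059}\right) - - \frac{1597}{2760}\right) + 14994\right) = 24211 - \left(-23329 + 12025\right) \left(\left(- \frac{1952}{9059} + \frac{1597}{2760}\right) + 14994\right) = 24211 - - 11304 \left(\frac{9079703}{25002840} + 14994\right) = 24211 - \left(-11304\right) \frac{374901662663}{25002840} = 24211 - - \frac{176578683114273}{1041785} = 24211 + \frac{176578683114273}{1041785} = \frac{176603905770908}{1041785}$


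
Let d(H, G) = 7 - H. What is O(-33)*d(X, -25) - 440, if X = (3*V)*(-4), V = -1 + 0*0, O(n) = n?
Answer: -275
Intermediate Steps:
V = -1 (V = -1 + 0 = -1)
X = 12 (X = (3*(-1))*(-4) = -3*(-4) = 12)
O(-33)*d(X, -25) - 440 = -33*(7 - 1*12) - 440 = -33*(7 - 12) - 440 = -33*(-5) - 440 = 165 - 440 = -275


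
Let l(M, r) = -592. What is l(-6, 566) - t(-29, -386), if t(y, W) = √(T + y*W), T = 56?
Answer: -592 - 75*√2 ≈ -698.07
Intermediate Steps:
t(y, W) = √(56 + W*y) (t(y, W) = √(56 + y*W) = √(56 + W*y))
l(-6, 566) - t(-29, -386) = -592 - √(56 - 386*(-29)) = -592 - √(56 + 11194) = -592 - √11250 = -592 - 75*√2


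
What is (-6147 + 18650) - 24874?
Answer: -12371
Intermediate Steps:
(-6147 + 18650) - 24874 = 12503 - 24874 = -12371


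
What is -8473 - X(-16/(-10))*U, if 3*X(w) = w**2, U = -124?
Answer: -627539/75 ≈ -8367.2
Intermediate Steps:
X(w) = w**2/3
-8473 - X(-16/(-10))*U = -8473 - (-16/(-10))**2/3*(-124) = -8473 - (-16*(-1/10))**2/3*(-124) = -8473 - (8/5)**2/3*(-124) = -8473 - (1/3)*(64/25)*(-124) = -8473 - 64*(-124)/75 = -8473 - 1*(-7936/75) = -8473 + 7936/75 = -627539/75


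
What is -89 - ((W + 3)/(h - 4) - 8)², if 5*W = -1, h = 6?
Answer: -3314/25 ≈ -132.56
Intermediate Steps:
W = -⅕ (W = (⅕)*(-1) = -⅕ ≈ -0.20000)
-89 - ((W + 3)/(h - 4) - 8)² = -89 - ((-⅕ + 3)/(6 - 4) - 8)² = -89 - ((14/5)/2 - 8)² = -89 - ((14/5)*(½) - 8)² = -89 - (7/5 - 8)² = -89 - (-33/5)² = -89 - 1*1089/25 = -89 - 1089/25 = -3314/25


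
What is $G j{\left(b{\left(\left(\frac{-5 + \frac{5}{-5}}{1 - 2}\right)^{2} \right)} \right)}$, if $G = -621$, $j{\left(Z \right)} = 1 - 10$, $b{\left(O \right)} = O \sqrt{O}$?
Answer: $5589$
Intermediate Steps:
$b{\left(O \right)} = O^{\frac{3}{2}}$
$j{\left(Z \right)} = -9$ ($j{\left(Z \right)} = 1 - 10 = -9$)
$G j{\left(b{\left(\left(\frac{-5 + \frac{5}{-5}}{1 - 2}\right)^{2} \right)} \right)} = \left(-621\right) \left(-9\right) = 5589$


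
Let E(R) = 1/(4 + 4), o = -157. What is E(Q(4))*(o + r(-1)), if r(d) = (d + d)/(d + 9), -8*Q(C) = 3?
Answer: -629/32 ≈ -19.656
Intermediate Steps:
Q(C) = -3/8 (Q(C) = -1/8*3 = -3/8)
r(d) = 2*d/(9 + d) (r(d) = (2*d)/(9 + d) = 2*d/(9 + d))
E(R) = 1/8
E(Q(4))*(o + r(-1)) = (-157 + 2*(-1)/(9 - 1))/8 = (-157 + 2*(-1)/8)/8 = (-157 + 2*(-1)*(1/8))/8 = (-157 - 1/4)/8 = (1/8)*(-629/4) = -629/32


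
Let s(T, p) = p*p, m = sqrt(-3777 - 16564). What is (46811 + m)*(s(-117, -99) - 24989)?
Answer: -710965468 - 15188*I*sqrt(20341) ≈ -7.1097e+8 - 2.1661e+6*I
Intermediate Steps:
m = I*sqrt(20341) (m = sqrt(-20341) = I*sqrt(20341) ≈ 142.62*I)
s(T, p) = p**2
(46811 + m)*(s(-117, -99) - 24989) = (46811 + I*sqrt(20341))*((-99)**2 - 24989) = (46811 + I*sqrt(20341))*(9801 - 24989) = (46811 + I*sqrt(20341))*(-15188) = -710965468 - 15188*I*sqrt(20341)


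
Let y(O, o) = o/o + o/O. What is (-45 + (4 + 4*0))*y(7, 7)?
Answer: -82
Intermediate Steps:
y(O, o) = 1 + o/O
(-45 + (4 + 4*0))*y(7, 7) = (-45 + (4 + 4*0))*((7 + 7)/7) = (-45 + (4 + 0))*((⅐)*14) = (-45 + 4)*2 = -41*2 = -82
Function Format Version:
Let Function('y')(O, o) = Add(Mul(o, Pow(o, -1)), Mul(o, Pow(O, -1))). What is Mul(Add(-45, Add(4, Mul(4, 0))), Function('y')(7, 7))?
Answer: -82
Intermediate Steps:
Function('y')(O, o) = Add(1, Mul(o, Pow(O, -1)))
Mul(Add(-45, Add(4, Mul(4, 0))), Function('y')(7, 7)) = Mul(Add(-45, Add(4, Mul(4, 0))), Mul(Pow(7, -1), Add(7, 7))) = Mul(Add(-45, Add(4, 0)), Mul(Rational(1, 7), 14)) = Mul(Add(-45, 4), 2) = Mul(-41, 2) = -82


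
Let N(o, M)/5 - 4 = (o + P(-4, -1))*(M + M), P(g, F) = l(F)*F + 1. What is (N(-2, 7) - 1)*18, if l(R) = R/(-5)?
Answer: -1170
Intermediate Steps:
l(R) = -R/5 (l(R) = R*(-⅕) = -R/5)
P(g, F) = 1 - F²/5 (P(g, F) = (-F/5)*F + 1 = -F²/5 + 1 = 1 - F²/5)
N(o, M) = 20 + 10*M*(⅘ + o) (N(o, M) = 20 + 5*((o + (1 - ⅕*(-1)²))*(M + M)) = 20 + 5*((o + (1 - ⅕*1))*(2*M)) = 20 + 5*((o + (1 - ⅕))*(2*M)) = 20 + 5*((o + ⅘)*(2*M)) = 20 + 5*((⅘ + o)*(2*M)) = 20 + 5*(2*M*(⅘ + o)) = 20 + 10*M*(⅘ + o))
(N(-2, 7) - 1)*18 = ((20 + 8*7 + 10*7*(-2)) - 1)*18 = ((20 + 56 - 140) - 1)*18 = (-64 - 1)*18 = -65*18 = -1170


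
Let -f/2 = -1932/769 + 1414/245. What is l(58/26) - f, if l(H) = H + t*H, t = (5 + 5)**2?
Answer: 81114703/349895 ≈ 231.83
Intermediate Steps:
t = 100 (t = 10**2 = 100)
l(H) = 101*H (l(H) = H + 100*H = 101*H)
f = -175436/26915 (f = -2*(-1932/769 + 1414/245) = -2*(-1932*1/769 + 1414*(1/245)) = -2*(-1932/769 + 202/35) = -2*87718/26915 = -175436/26915 ≈ -6.5182)
l(58/26) - f = 101*(58/26) - 1*(-175436/26915) = 101*(58*(1/26)) + 175436/26915 = 101*(29/13) + 175436/26915 = 2929/13 + 175436/26915 = 81114703/349895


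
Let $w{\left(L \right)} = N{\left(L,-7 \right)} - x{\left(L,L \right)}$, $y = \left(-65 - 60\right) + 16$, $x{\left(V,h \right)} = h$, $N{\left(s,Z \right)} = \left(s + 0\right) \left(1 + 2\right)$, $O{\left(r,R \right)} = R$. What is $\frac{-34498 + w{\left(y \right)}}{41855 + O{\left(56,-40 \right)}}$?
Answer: $- \frac{34716}{41815} \approx -0.83023$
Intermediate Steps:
$N{\left(s,Z \right)} = 3 s$ ($N{\left(s,Z \right)} = s 3 = 3 s$)
$y = -109$ ($y = -125 + 16 = -109$)
$w{\left(L \right)} = 2 L$ ($w{\left(L \right)} = 3 L - L = 2 L$)
$\frac{-34498 + w{\left(y \right)}}{41855 + O{\left(56,-40 \right)}} = \frac{-34498 + 2 \left(-109\right)}{41855 - 40} = \frac{-34498 - 218}{41815} = \left(-34716\right) \frac{1}{41815} = - \frac{34716}{41815}$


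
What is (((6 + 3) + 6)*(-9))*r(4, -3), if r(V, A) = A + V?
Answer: -135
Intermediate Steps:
(((6 + 3) + 6)*(-9))*r(4, -3) = (((6 + 3) + 6)*(-9))*(-3 + 4) = ((9 + 6)*(-9))*1 = (15*(-9))*1 = -135*1 = -135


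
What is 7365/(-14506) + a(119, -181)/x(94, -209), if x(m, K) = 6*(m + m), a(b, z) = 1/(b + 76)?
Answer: -809995447/1595369880 ≈ -0.50772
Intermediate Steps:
a(b, z) = 1/(76 + b)
x(m, K) = 12*m (x(m, K) = 6*(2*m) = 12*m)
7365/(-14506) + a(119, -181)/x(94, -209) = 7365/(-14506) + 1/((76 + 119)*((12*94))) = 7365*(-1/14506) + 1/(195*1128) = -7365/14506 + (1/195)*(1/1128) = -7365/14506 + 1/219960 = -809995447/1595369880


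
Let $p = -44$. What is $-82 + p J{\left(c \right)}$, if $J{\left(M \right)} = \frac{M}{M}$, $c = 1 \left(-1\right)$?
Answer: $-126$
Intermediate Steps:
$c = -1$
$J{\left(M \right)} = 1$
$-82 + p J{\left(c \right)} = -82 - 44 = -126$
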